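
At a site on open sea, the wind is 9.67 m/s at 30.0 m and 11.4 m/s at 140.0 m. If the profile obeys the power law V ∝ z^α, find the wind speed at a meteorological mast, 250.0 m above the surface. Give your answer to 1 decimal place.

First find α: α = ln(V₂/V₁)/ln(z₂/z₁) = ln(11.4/9.67)/ln(140.0/30.0) = 0.16459/1.54045 = 0.1068
Extrapolate from 140.0 m to 250.0 m: V₃ = 11.4 × (250.0/140.0)^0.1068 = 11.4 × 1.0639 = 12.1286 m/s

12.1 m/s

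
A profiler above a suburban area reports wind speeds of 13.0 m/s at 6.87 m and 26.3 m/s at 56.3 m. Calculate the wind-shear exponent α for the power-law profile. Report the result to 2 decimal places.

Power law: V₂/V₁ = (z₂/z₁)^α ⇒ α = ln(V₂/V₁) / ln(z₂/z₁)
α = ln(26.3/13.0) / ln(56.3/6.87) = ln(2.0231) / ln(8.1951)
  = 0.70462 / 2.10353 = 0.33497

α ≈ 0.33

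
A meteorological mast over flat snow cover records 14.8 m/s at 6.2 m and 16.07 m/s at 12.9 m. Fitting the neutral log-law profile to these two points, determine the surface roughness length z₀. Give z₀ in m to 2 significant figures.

z₀ ≈ 0.0012 m

Log law: V(z) ∝ ln(z/z₀). With r = V₁/V₂ = 14.8/16.07 = 0.92097,
r · ln(z₂/z₀) = ln(z₁/z₀) ⇒ ln z₀ = (ln z₁ − r·ln z₂)/(1 − r)
ln z₀ = (1.82455 − 0.92097×2.55723) / 0.07903 = -6.7137
z₀ = exp(-6.7137) = 0.001214 m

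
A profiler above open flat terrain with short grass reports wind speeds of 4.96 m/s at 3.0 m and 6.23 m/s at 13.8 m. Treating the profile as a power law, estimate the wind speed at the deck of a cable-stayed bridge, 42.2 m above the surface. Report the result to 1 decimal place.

First find α: α = ln(V₂/V₁)/ln(z₂/z₁) = ln(6.23/4.96)/ln(13.8/3.0) = 0.22797/1.52606 = 0.1494
Extrapolate from 13.8 m to 42.2 m: V₃ = 6.23 × (42.2/13.8)^0.1494 = 6.23 × 1.1817 = 7.3622 m/s

7.4 m/s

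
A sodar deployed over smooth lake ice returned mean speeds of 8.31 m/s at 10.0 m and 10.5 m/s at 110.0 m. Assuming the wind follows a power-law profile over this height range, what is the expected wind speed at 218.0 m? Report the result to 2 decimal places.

11.22 m/s

First find α: α = ln(V₂/V₁)/ln(z₂/z₁) = ln(10.5/8.31)/ln(110.0/10.0) = 0.23392/2.39790 = 0.0976
Extrapolate from 110.0 m to 218.0 m: V₃ = 10.5 × (218.0/110.0)^0.0976 = 10.5 × 1.0690 = 11.2245 m/s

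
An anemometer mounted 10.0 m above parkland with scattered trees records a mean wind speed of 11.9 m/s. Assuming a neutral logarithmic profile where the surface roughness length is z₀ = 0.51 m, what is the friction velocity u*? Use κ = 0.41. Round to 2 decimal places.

u* ≈ 1.64 m/s

Log law: V(z) = (u*/κ) · ln(z/z₀) ⇒ u* = κ · V / ln(z/z₀)
u* = 0.41 × 11.9 / ln(10.0/0.51) = 0.41 × 11.9 / 2.9759
   = 4.8790 / 2.9759 = 1.6395 m/s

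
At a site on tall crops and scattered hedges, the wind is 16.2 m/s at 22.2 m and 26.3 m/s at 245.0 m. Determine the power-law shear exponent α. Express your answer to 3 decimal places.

α ≈ 0.202

Power law: V₂/V₁ = (z₂/z₁)^α ⇒ α = ln(V₂/V₁) / ln(z₂/z₁)
α = ln(26.3/16.2) / ln(245.0/22.2) = ln(1.6235) / ln(11.0360)
  = 0.48456 / 2.40117 = 0.20180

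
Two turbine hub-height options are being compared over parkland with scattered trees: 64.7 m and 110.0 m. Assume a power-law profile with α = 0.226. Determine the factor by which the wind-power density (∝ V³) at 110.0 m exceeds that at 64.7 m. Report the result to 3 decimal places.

Speed ratio: V_B/V_A = (z_B/z_A)^α = (110.0/64.7)^0.226 = (1.7002)^0.226 = 1.12743
Power-density ratio: P_B/P_A = (V_B/V_A)³ = (1.12743)³ = 1.43308

1.433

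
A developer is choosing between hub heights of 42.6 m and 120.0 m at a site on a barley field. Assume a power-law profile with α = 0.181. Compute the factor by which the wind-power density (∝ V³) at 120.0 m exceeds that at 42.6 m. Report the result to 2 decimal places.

Speed ratio: V_B/V_A = (z_B/z_A)^α = (120.0/42.6)^0.181 = (2.8169)^0.181 = 1.20617
Power-density ratio: P_B/P_A = (V_B/V_A)³ = (1.20617)³ = 1.75479

1.75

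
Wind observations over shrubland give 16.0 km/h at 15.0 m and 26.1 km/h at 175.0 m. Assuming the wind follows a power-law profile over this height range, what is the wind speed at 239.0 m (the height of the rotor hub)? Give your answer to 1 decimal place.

27.8 km/h

First find α: α = ln(V₂/V₁)/ln(z₂/z₁) = ln(26.1/16.0)/ln(175.0/15.0) = 0.48935/2.45674 = 0.1992
Extrapolate from 175.0 m to 239.0 m: V₃ = 26.1 × (239.0/175.0)^0.1992 = 26.1 × 1.0640 = 27.7717 km/h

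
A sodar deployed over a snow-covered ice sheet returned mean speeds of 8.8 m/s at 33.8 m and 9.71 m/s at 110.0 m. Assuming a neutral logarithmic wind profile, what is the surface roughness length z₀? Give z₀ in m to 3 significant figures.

z₀ ≈ 0.000374 m

Log law: V(z) ∝ ln(z/z₀). With r = V₁/V₂ = 8.8/9.71 = 0.90628,
r · ln(z₂/z₀) = ln(z₁/z₀) ⇒ ln z₀ = (ln z₁ − r·ln z₂)/(1 − r)
ln z₀ = (3.52046 − 0.90628×4.70048) / 0.09372 = -7.8907
z₀ = exp(-7.8907) = 0.0003742 m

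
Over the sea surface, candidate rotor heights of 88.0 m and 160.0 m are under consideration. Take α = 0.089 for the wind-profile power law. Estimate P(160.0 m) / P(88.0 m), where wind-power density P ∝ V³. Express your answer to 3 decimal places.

Speed ratio: V_B/V_A = (z_B/z_A)^α = (160.0/88.0)^0.089 = (1.8182)^0.089 = 1.05465
Power-density ratio: P_B/P_A = (V_B/V_A)³ = (1.05465)³ = 1.17307

1.173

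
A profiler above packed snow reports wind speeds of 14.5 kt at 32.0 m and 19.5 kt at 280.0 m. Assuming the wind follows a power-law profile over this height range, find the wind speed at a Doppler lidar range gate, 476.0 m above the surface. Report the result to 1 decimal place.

First find α: α = ln(V₂/V₁)/ln(z₂/z₁) = ln(19.5/14.5)/ln(280.0/32.0) = 0.29627/2.16905 = 0.1366
Extrapolate from 280.0 m to 476.0 m: V₃ = 19.5 × (476.0/280.0)^0.1366 = 19.5 × 1.0752 = 20.9658 kt

21.0 kt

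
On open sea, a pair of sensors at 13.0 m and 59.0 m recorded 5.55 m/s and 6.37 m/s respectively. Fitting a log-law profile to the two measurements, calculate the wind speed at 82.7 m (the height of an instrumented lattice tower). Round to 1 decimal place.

6.6 m/s

Log law: V ∝ ln(z/z₀). From the pair, with r = V₁/V₂ = 0.87127,
ln z₀ = (ln z₁ − r·ln z₂)/(1 − r) = (2.5649 − 0.87127×4.0775)/0.12873 = -7.6727 → z₀ = 0.0004654 m
V₃ = V₁ · ln(z₃/z₀)/ln(z₁/z₀) = 5.55 × 12.0879/10.2376 = 6.5531 m/s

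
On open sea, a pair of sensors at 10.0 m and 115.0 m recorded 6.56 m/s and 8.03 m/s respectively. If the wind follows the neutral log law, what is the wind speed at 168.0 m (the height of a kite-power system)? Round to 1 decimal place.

Log law: V ∝ ln(z/z₀). From the pair, with r = V₁/V₂ = 0.81694,
ln z₀ = (ln z₁ − r·ln z₂)/(1 − r) = (2.3026 − 0.81694×4.7449)/0.18306 = -8.5966 → z₀ = 0.0001847 m
V₃ = V₁ · ln(z₃/z₀)/ln(z₁/z₀) = 6.56 × 13.7206/10.8992 = 8.2581 m/s

8.3 m/s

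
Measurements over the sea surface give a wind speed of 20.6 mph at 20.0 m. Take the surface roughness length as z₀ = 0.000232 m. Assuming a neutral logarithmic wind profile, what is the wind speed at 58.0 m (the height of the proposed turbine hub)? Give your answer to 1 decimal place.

Log law: V(z) ∝ ln(z/z₀), so V₂/V₁ = ln(z₂/z₀) / ln(z₁/z₀).
ln(58.0/0.000232) = 12.4292, ln(20.0/0.000232) = 11.3645
V₂ = 20.6 × 12.4292/11.3645 = 20.6 × 1.0937 = 22.5300 mph

22.5 mph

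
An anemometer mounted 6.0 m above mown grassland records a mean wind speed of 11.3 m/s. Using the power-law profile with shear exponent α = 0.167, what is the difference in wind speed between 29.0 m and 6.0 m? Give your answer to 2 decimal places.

3.40 m/s

Power law: V₂ = V₁ · (z₂/z₁)^α = 11.3 × (4.8333)^0.167 = 14.7010 m/s
ΔV = 14.7010 − 11.3 = 3.4010 m/s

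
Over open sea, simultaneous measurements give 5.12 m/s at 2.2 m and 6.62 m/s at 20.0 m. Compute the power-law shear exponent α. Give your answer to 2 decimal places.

α ≈ 0.12

Power law: V₂/V₁ = (z₂/z₁)^α ⇒ α = ln(V₂/V₁) / ln(z₂/z₁)
α = ln(6.62/5.12) / ln(20.0/2.2) = ln(1.2930) / ln(9.0909)
  = 0.25694 / 2.20727 = 0.11641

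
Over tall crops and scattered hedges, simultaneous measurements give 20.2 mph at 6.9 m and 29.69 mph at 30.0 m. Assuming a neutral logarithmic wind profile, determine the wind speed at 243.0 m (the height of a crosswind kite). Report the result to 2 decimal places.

Log law: V ∝ ln(z/z₀). From the pair, with r = V₁/V₂ = 0.68036,
ln z₀ = (ln z₁ − r·ln z₂)/(1 − r) = (1.9315 − 0.68036×3.4012)/0.31964 = -1.1968 → z₀ = 0.3022 m
V₃ = V₁ · ln(z₃/z₀)/ln(z₁/z₀) = 20.2 × 6.6898/3.1283 = 43.1976 mph

43.20 mph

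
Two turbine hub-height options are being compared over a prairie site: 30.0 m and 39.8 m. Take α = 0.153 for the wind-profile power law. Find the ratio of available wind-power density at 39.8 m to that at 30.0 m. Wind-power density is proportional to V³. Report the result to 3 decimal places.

1.139

Speed ratio: V_B/V_A = (z_B/z_A)^α = (39.8/30.0)^0.153 = (1.3267)^0.153 = 1.04420
Power-density ratio: P_B/P_A = (V_B/V_A)³ = (1.04420)³ = 1.13854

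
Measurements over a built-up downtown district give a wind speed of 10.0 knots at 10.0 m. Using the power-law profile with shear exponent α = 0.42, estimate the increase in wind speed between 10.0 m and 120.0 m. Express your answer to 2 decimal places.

Power law: V₂ = V₁ · (z₂/z₁)^α = 10.0 × (12.0000)^0.42 = 28.3959 knots
ΔV = 28.3959 − 10.0 = 18.3959 knots

18.40 knots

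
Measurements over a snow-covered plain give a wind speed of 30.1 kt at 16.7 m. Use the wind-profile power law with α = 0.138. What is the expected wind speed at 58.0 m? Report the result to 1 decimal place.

35.7 kt

Power-law profile: V₂ = V₁ · (z₂/z₁)^α
V₂ = 30.1 × (58.0/16.7)^0.138 = 30.1 × (3.4731)^0.138
    = 30.1 × 1.1875 = 35.7425 kt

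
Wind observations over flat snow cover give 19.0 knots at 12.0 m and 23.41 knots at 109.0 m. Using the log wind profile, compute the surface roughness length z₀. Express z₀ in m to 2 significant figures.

z₀ ≈ 0.00089 m

Log law: V(z) ∝ ln(z/z₀). With r = V₁/V₂ = 19.0/23.41 = 0.81162,
r · ln(z₂/z₀) = ln(z₁/z₀) ⇒ ln z₀ = (ln z₁ − r·ln z₂)/(1 − r)
ln z₀ = (2.48491 − 0.81162×4.69135) / 0.18838 = -7.0213
z₀ = exp(-7.0213) = 0.0008927 m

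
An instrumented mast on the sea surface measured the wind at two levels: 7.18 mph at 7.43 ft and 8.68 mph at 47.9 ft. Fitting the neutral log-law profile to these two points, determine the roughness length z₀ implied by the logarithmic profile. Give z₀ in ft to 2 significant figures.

z₀ ≈ 0.00099 ft

Log law: V(z) ∝ ln(z/z₀). With r = V₁/V₂ = 7.18/8.68 = 0.82719,
r · ln(z₂/z₀) = ln(z₁/z₀) ⇒ ln z₀ = (ln z₁ − r·ln z₂)/(1 − r)
ln z₀ = (2.00553 − 0.82719×3.86912) / 0.17281 = -6.9149
z₀ = exp(-6.9149) = 0.0009929 ft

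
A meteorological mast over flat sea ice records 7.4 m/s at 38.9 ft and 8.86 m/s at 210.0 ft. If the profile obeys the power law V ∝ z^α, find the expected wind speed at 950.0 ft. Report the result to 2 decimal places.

First find α: α = ln(V₂/V₁)/ln(z₂/z₁) = ln(8.86/7.4)/ln(210.0/38.9) = 0.18007/1.68611 = 0.1068
Extrapolate from 210.0 ft to 950.0 ft: V₃ = 8.86 × (950.0/210.0)^0.1068 = 8.86 × 1.1749 = 10.4097 m/s

10.41 m/s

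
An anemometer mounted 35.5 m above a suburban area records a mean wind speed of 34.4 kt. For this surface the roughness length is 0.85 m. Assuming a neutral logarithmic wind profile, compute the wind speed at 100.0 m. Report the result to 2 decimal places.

43.95 kt

Log law: V(z) ∝ ln(z/z₀), so V₂/V₁ = ln(z₂/z₀) / ln(z₁/z₀).
ln(100.0/0.85) = 4.7677, ln(35.5/0.85) = 3.7321
V₂ = 34.4 × 4.7677/3.7321 = 34.4 × 1.2775 = 43.9459 kt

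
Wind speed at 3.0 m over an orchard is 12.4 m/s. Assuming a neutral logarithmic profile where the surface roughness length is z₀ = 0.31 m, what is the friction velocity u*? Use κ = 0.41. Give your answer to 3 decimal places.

Log law: V(z) = (u*/κ) · ln(z/z₀) ⇒ u* = κ · V / ln(z/z₀)
u* = 0.41 × 12.4 / ln(3.0/0.31) = 0.41 × 12.4 / 2.2698
   = 5.0840 / 2.2698 = 2.2398 m/s

u* ≈ 2.240 m/s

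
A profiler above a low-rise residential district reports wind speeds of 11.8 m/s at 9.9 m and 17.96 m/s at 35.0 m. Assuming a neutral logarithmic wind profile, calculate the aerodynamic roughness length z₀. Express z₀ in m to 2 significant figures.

Log law: V(z) ∝ ln(z/z₀). With r = V₁/V₂ = 11.8/17.96 = 0.65702,
r · ln(z₂/z₀) = ln(z₁/z₀) ⇒ ln z₀ = (ln z₁ − r·ln z₂)/(1 − r)
ln z₀ = (2.29253 − 0.65702×3.55535) / 0.34298 = -0.1265
z₀ = exp(-0.1265) = 0.8812 m

z₀ ≈ 0.88 m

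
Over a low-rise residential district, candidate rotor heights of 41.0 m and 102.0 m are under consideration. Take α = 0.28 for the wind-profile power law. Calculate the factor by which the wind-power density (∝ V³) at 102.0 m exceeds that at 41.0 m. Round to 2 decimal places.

2.15

Speed ratio: V_B/V_A = (z_B/z_A)^α = (102.0/41.0)^0.28 = (2.4878)^0.28 = 1.29071
Power-density ratio: P_B/P_A = (V_B/V_A)³ = (1.29071)³ = 2.15023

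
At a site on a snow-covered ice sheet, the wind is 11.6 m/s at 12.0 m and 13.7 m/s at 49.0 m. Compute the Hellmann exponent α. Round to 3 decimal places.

α ≈ 0.118

Power law: V₂/V₁ = (z₂/z₁)^α ⇒ α = ln(V₂/V₁) / ln(z₂/z₁)
α = ln(13.7/11.6) / ln(49.0/12.0) = ln(1.1810) / ln(4.0833)
  = 0.16639 / 1.40691 = 0.11827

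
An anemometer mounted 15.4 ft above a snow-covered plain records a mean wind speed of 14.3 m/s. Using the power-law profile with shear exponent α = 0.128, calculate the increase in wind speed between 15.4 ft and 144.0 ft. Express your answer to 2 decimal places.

Power law: V₂ = V₁ · (z₂/z₁)^α = 14.3 × (9.3506)^0.128 = 19.0372 m/s
ΔV = 19.0372 − 14.3 = 4.7372 m/s

4.74 m/s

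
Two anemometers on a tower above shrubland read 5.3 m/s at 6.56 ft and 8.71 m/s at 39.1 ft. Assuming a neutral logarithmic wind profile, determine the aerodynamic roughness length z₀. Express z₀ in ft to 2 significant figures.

z₀ ≈ 0.41 ft

Log law: V(z) ∝ ln(z/z₀). With r = V₁/V₂ = 5.3/8.71 = 0.60850,
r · ln(z₂/z₀) = ln(z₁/z₀) ⇒ ln z₀ = (ln z₁ − r·ln z₂)/(1 − r)
ln z₀ = (1.88099 − 0.60850×3.66612) / 0.39150 = -0.8936
z₀ = exp(-0.8936) = 0.4092 ft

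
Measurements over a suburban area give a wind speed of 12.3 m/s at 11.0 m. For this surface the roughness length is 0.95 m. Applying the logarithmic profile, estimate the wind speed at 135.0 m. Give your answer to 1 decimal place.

24.9 m/s

Log law: V(z) ∝ ln(z/z₀), so V₂/V₁ = ln(z₂/z₀) / ln(z₁/z₀).
ln(135.0/0.95) = 4.9566, ln(11.0/0.95) = 2.4492
V₂ = 12.3 × 4.9566/2.4492 = 12.3 × 2.0238 = 24.8922 m/s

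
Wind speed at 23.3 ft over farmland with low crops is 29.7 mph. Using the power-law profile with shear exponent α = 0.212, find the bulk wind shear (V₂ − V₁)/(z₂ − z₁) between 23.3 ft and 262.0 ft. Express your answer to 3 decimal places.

Power law: V₂ = V₁ · (z₂/z₁)^α = 29.7 × (11.2446)^0.212 = 49.6086 mph
ΔV/Δz = (49.6086 − 29.7)/(262.0 − 23.3) = 19.9086/238.7000 = 0.08340 mph/ft

0.083 mph/ft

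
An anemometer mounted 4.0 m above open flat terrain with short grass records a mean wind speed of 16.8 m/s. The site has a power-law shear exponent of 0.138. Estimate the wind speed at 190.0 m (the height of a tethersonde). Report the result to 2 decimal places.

28.62 m/s

Power-law profile: V₂ = V₁ · (z₂/z₁)^α
V₂ = 16.8 × (190.0/4.0)^0.138 = 16.8 × (47.5000)^0.138
    = 16.8 × 1.7037 = 28.6215 m/s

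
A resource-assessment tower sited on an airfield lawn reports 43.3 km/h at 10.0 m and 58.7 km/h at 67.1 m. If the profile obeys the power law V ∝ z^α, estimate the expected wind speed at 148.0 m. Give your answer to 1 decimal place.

First find α: α = ln(V₂/V₁)/ln(z₂/z₁) = ln(58.7/43.3)/ln(67.1/10.0) = 0.30429/1.90360 = 0.1598
Extrapolate from 67.1 m to 148.0 m: V₃ = 58.7 × (148.0/67.1)^0.1598 = 58.7 × 1.1348 = 66.6120 km/h

66.6 km/h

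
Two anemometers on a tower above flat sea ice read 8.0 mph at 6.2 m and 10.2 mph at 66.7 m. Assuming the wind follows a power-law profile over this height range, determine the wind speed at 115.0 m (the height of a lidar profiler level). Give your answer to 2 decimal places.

10.78 mph

First find α: α = ln(V₂/V₁)/ln(z₂/z₁) = ln(10.2/8.0)/ln(66.7/6.2) = 0.24295/2.37566 = 0.1023
Extrapolate from 66.7 m to 115.0 m: V₃ = 10.2 × (115.0/66.7)^0.1023 = 10.2 × 1.0573 = 10.7843 mph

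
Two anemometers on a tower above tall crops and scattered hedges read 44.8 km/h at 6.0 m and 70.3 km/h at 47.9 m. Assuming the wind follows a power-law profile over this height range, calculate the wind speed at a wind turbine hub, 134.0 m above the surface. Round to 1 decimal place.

First find α: α = ln(V₂/V₁)/ln(z₂/z₁) = ln(70.3/44.8)/ln(47.9/6.0) = 0.45056/2.07736 = 0.2169
Extrapolate from 47.9 m to 134.0 m: V₃ = 70.3 × (134.0/47.9)^0.2169 = 70.3 × 1.2500 = 87.8732 km/h

87.9 km/h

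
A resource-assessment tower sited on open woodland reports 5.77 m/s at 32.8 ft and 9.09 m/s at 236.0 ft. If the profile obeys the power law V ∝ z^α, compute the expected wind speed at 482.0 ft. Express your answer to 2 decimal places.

10.72 m/s

First find α: α = ln(V₂/V₁)/ln(z₂/z₁) = ln(9.09/5.77)/ln(236.0/32.8) = 0.45450/1.97340 = 0.2303
Extrapolate from 236.0 ft to 482.0 ft: V₃ = 9.09 × (482.0/236.0)^0.2303 = 9.09 × 1.1788 = 10.7150 m/s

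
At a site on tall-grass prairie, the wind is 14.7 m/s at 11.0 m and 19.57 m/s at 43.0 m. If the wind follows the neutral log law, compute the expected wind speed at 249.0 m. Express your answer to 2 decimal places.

25.84 m/s

Log law: V ∝ ln(z/z₀). From the pair, with r = V₁/V₂ = 0.75115,
ln z₀ = (ln z₁ − r·ln z₂)/(1 − r) = (2.3979 − 0.75115×3.7612)/0.24885 = -1.7172 → z₀ = 0.1796 m
V₃ = V₁ · ln(z₃/z₀)/ln(z₁/z₀) = 14.7 × 7.2347/4.1151 = 25.8437 m/s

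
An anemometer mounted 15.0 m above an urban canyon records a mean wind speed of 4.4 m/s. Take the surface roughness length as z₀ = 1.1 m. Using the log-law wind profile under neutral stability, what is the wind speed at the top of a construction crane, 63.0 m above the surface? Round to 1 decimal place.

Log law: V(z) ∝ ln(z/z₀), so V₂/V₁ = ln(z₂/z₀) / ln(z₁/z₀).
ln(63.0/1.1) = 4.0478, ln(15.0/1.1) = 2.6127
V₂ = 4.4 × 4.0478/2.6127 = 4.4 × 1.5493 = 6.8168 m/s

6.8 m/s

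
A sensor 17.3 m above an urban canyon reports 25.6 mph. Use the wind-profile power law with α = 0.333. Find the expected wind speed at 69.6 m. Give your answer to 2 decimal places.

Power-law profile: V₂ = V₁ · (z₂/z₁)^α
V₂ = 25.6 × (69.6/17.3)^0.333 = 25.6 × (4.0231)^0.333
    = 25.6 × 1.5897 = 40.6967 mph

40.70 mph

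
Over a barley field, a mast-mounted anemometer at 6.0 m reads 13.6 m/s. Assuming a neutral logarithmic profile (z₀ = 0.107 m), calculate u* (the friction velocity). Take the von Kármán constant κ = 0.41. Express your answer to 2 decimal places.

Log law: V(z) = (u*/κ) · ln(z/z₀) ⇒ u* = κ · V / ln(z/z₀)
u* = 0.41 × 13.6 / ln(6.0/0.107) = 0.41 × 13.6 / 4.0267
   = 5.5760 / 4.0267 = 1.3848 m/s

u* ≈ 1.38 m/s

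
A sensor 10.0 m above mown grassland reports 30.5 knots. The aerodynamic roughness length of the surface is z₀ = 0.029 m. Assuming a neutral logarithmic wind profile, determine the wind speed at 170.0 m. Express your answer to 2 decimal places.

Log law: V(z) ∝ ln(z/z₀), so V₂/V₁ = ln(z₂/z₀) / ln(z₁/z₀).
ln(170.0/0.029) = 8.6763, ln(10.0/0.029) = 5.8430
V₂ = 30.5 × 8.6763/5.8430 = 30.5 × 1.4849 = 45.2890 knots

45.29 knots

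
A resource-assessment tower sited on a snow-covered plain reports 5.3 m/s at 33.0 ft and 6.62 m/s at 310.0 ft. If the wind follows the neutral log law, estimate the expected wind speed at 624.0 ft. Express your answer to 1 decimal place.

7.0 m/s

Log law: V ∝ ln(z/z₀). From the pair, with r = V₁/V₂ = 0.80060,
ln z₀ = (ln z₁ − r·ln z₂)/(1 − r) = (3.4965 − 0.80060×5.7366)/0.19940 = -5.4977 → z₀ = 0.004096 ft
V₃ = V₁ · ln(z₃/z₀)/ln(z₁/z₀) = 5.3 × 11.9338/8.9942 = 7.0322 m/s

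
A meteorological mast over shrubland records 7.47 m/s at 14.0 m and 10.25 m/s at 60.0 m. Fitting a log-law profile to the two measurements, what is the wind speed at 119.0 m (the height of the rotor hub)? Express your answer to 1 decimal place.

11.6 m/s

Log law: V ∝ ln(z/z₀). From the pair, with r = V₁/V₂ = 0.72878,
ln z₀ = (ln z₁ − r·ln z₂)/(1 − r) = (2.6391 − 0.72878×4.0943)/0.27122 = -1.2714 → z₀ = 0.2804 m
V₃ = V₁ · ln(z₃/z₀)/ln(z₁/z₀) = 7.47 × 6.0505/3.9104 = 11.5581 m/s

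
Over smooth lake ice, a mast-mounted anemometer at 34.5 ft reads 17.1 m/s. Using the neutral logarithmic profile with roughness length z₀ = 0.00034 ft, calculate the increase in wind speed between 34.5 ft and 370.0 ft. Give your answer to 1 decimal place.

3.5 m/s

Log law: V₂ = V₁ · ln(z₂/z₀)/ln(z₁/z₀) = 17.1 × 13.9001/11.5275 = 20.6194 m/s
ΔV = 20.6194 − 17.1 = 3.5194 m/s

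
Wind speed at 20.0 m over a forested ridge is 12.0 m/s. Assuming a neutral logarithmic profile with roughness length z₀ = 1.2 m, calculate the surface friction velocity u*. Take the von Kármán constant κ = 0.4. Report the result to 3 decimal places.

Log law: V(z) = (u*/κ) · ln(z/z₀) ⇒ u* = κ · V / ln(z/z₀)
u* = 0.4 × 12.0 / ln(20.0/1.2) = 0.4 × 12.0 / 2.8134
   = 4.8000 / 2.8134 = 1.7061 m/s

u* ≈ 1.706 m/s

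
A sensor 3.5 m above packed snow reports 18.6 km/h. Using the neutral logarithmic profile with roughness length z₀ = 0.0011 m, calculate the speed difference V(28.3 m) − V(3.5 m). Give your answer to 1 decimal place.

4.8 km/h

Log law: V₂ = V₁ · ln(z₂/z₀)/ln(z₁/z₀) = 18.6 × 10.1553/8.0652 = 23.4202 km/h
ΔV = 23.4202 − 18.6 = 4.8202 km/h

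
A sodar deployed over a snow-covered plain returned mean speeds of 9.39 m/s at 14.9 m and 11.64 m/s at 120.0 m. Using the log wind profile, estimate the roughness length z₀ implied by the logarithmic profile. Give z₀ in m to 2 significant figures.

Log law: V(z) ∝ ln(z/z₀). With r = V₁/V₂ = 9.39/11.64 = 0.80670,
r · ln(z₂/z₀) = ln(z₁/z₀) ⇒ ln z₀ = (ln z₁ − r·ln z₂)/(1 − r)
ln z₀ = (2.70136 − 0.80670×4.78749) / 0.19330 = -6.0048
z₀ = exp(-6.0048) = 0.002467 m

z₀ ≈ 0.0025 m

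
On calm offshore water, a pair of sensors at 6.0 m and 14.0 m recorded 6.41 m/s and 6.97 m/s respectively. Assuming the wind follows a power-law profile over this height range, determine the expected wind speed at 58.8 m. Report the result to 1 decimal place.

8.0 m/s

First find α: α = ln(V₂/V₁)/ln(z₂/z₁) = ln(6.97/6.41)/ln(14.0/6.0) = 0.08376/0.84730 = 0.0989
Extrapolate from 14.0 m to 58.8 m: V₃ = 6.97 × (58.8/14.0)^0.0989 = 6.97 × 1.1524 = 8.0323 m/s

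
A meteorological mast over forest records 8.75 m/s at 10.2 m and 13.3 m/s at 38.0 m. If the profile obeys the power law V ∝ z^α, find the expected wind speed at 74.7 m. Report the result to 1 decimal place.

16.5 m/s

First find α: α = ln(V₂/V₁)/ln(z₂/z₁) = ln(13.3/8.75)/ln(38.0/10.2) = 0.41871/1.31520 = 0.3184
Extrapolate from 38.0 m to 74.7 m: V₃ = 13.3 × (74.7/38.0)^0.3184 = 13.3 × 1.2401 = 16.4931 m/s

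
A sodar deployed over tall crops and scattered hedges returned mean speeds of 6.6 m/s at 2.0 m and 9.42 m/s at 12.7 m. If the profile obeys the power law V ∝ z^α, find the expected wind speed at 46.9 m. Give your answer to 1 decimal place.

12.1 m/s

First find α: α = ln(V₂/V₁)/ln(z₂/z₁) = ln(9.42/6.6)/ln(12.7/2.0) = 0.35577/1.84845 = 0.1925
Extrapolate from 12.7 m to 46.9 m: V₃ = 9.42 × (46.9/12.7)^0.1925 = 9.42 × 1.2859 = 12.1130 m/s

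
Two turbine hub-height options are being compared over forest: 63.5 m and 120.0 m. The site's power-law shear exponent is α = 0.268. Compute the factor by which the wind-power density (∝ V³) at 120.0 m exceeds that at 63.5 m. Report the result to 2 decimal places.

1.67

Speed ratio: V_B/V_A = (z_B/z_A)^α = (120.0/63.5)^0.268 = (1.8898)^0.268 = 1.18598
Power-density ratio: P_B/P_A = (V_B/V_A)³ = (1.18598)³ = 1.66814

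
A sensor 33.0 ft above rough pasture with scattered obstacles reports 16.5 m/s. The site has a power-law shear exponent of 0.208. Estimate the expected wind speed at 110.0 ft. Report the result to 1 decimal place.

21.2 m/s

Power-law profile: V₂ = V₁ · (z₂/z₁)^α
V₂ = 16.5 × (110.0/33.0)^0.208 = 16.5 × (3.3333)^0.208
    = 16.5 × 1.2846 = 21.1955 m/s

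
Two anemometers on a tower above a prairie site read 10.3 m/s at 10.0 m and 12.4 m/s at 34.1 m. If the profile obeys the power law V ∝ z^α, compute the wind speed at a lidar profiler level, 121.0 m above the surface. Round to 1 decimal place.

15.0 m/s

First find α: α = ln(V₂/V₁)/ln(z₂/z₁) = ln(12.4/10.3)/ln(34.1/10.0) = 0.18555/1.22671 = 0.1513
Extrapolate from 34.1 m to 121.0 m: V₃ = 12.4 × (121.0/34.1)^0.1513 = 12.4 × 1.2111 = 15.0183 m/s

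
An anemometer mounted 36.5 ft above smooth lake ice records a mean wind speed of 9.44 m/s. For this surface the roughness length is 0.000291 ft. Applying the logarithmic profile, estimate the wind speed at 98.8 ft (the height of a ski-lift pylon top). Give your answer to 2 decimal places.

10.24 m/s

Log law: V(z) ∝ ln(z/z₀), so V₂/V₁ = ln(z₂/z₀) / ln(z₁/z₀).
ln(98.8/0.000291) = 12.7353, ln(36.5/0.000291) = 11.7395
V₂ = 9.44 × 12.7353/11.7395 = 9.44 × 1.0848 = 10.2407 m/s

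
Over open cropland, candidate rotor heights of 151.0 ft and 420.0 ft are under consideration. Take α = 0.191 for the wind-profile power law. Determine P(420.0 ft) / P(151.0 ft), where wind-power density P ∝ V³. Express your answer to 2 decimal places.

Speed ratio: V_B/V_A = (z_B/z_A)^α = (420.0/151.0)^0.191 = (2.7815)^0.191 = 1.21578
Power-density ratio: P_B/P_A = (V_B/V_A)³ = (1.21578)³ = 1.79708

1.80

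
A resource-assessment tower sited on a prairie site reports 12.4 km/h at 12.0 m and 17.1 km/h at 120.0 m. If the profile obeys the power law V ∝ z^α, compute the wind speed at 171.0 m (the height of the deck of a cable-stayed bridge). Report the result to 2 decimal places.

First find α: α = ln(V₂/V₁)/ln(z₂/z₁) = ln(17.1/12.4)/ln(120.0/12.0) = 0.32138/2.30259 = 0.1396
Extrapolate from 120.0 m to 171.0 m: V₃ = 17.1 × (171.0/120.0)^0.1396 = 17.1 × 1.0507 = 17.9666 km/h

17.97 km/h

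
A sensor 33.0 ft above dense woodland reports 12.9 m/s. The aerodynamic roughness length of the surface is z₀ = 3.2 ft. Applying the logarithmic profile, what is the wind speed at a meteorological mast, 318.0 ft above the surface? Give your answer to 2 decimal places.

25.43 m/s

Log law: V(z) ∝ ln(z/z₀), so V₂/V₁ = ln(z₂/z₀) / ln(z₁/z₀).
ln(318.0/3.2) = 4.5989, ln(33.0/3.2) = 2.3334
V₂ = 12.9 × 4.5989/2.3334 = 12.9 × 1.9709 = 25.4251 m/s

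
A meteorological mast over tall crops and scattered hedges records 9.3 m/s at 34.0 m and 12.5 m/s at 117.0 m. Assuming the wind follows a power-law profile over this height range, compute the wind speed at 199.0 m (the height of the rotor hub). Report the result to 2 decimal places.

14.19 m/s

First find α: α = ln(V₂/V₁)/ln(z₂/z₁) = ln(12.5/9.3)/ln(117.0/34.0) = 0.29571/1.23581 = 0.2393
Extrapolate from 117.0 m to 199.0 m: V₃ = 12.5 × (199.0/117.0)^0.2393 = 12.5 × 1.1355 = 14.1940 m/s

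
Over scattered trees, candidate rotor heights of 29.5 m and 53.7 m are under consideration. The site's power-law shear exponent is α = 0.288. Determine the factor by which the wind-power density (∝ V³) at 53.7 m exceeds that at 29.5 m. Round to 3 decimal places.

1.678

Speed ratio: V_B/V_A = (z_B/z_A)^α = (53.7/29.5)^0.288 = (1.8203)^0.288 = 1.18829
Power-density ratio: P_B/P_A = (V_B/V_A)³ = (1.18829)³ = 1.67792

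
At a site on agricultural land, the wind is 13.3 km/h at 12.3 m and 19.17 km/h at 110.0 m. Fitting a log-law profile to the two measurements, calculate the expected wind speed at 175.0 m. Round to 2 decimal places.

Log law: V ∝ ln(z/z₀). From the pair, with r = V₁/V₂ = 0.69379,
ln z₀ = (ln z₁ − r·ln z₂)/(1 − r) = (2.5096 − 0.69379×4.7005)/0.30621 = -2.4544 → z₀ = 0.08591 m
V₃ = V₁ · ln(z₃/z₀)/ln(z₁/z₀) = 13.3 × 7.6192/4.9640 = 20.4140 km/h

20.41 km/h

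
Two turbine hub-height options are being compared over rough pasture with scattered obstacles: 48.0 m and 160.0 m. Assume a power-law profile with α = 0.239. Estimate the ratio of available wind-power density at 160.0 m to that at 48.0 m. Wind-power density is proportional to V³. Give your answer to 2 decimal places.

Speed ratio: V_B/V_A = (z_B/z_A)^α = (160.0/48.0)^0.239 = (3.3333)^0.239 = 1.33342
Power-density ratio: P_B/P_A = (V_B/V_A)³ = (1.33342)³ = 2.37085

2.37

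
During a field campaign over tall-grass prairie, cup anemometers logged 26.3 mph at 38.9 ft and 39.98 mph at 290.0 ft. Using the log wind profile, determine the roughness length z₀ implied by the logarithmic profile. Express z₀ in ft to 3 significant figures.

z₀ ≈ 0.818 ft

Log law: V(z) ∝ ln(z/z₀). With r = V₁/V₂ = 26.3/39.98 = 0.65783,
r · ln(z₂/z₀) = ln(z₁/z₀) ⇒ ln z₀ = (ln z₁ − r·ln z₂)/(1 − r)
ln z₀ = (3.66099 − 0.65783×5.66988) / 0.34217 = -0.2011
z₀ = exp(-0.2011) = 0.8178 ft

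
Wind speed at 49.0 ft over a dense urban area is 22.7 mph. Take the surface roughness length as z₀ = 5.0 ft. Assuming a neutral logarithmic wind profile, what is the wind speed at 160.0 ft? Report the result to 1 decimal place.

Log law: V(z) ∝ ln(z/z₀), so V₂/V₁ = ln(z₂/z₀) / ln(z₁/z₀).
ln(160.0/5.0) = 3.4657, ln(49.0/5.0) = 2.2824
V₂ = 22.7 × 3.4657/2.2824 = 22.7 × 1.5185 = 34.4693 mph

34.5 mph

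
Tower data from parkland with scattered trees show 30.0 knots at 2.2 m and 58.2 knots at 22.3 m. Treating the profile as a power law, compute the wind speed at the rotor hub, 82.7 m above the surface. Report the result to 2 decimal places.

First find α: α = ln(V₂/V₁)/ln(z₂/z₁) = ln(58.2/30.0)/ln(22.3/2.2) = 0.66269/2.31613 = 0.2861
Extrapolate from 22.3 m to 82.7 m: V₃ = 58.2 × (82.7/22.3)^0.2861 = 58.2 × 1.4550 = 84.6802 knots

84.68 knots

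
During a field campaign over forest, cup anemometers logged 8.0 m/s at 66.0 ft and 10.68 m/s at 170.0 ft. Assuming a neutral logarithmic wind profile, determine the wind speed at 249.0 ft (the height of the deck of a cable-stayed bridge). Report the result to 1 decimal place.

Log law: V ∝ ln(z/z₀). From the pair, with r = V₁/V₂ = 0.74906,
ln z₀ = (ln z₁ − r·ln z₂)/(1 − r) = (4.1897 − 0.74906×5.1358)/0.25094 = 1.3653 → z₀ = 3.917 ft
V₃ = V₁ · ln(z₃/z₀)/ln(z₁/z₀) = 8.0 × 4.1521/2.8243 = 11.7611 m/s

11.8 m/s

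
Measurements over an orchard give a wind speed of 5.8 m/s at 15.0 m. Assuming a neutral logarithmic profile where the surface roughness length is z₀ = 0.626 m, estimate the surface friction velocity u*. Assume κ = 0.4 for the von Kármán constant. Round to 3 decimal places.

Log law: V(z) = (u*/κ) · ln(z/z₀) ⇒ u* = κ · V / ln(z/z₀)
u* = 0.4 × 5.8 / ln(15.0/0.626) = 0.4 × 5.8 / 3.1765
   = 2.3200 / 3.1765 = 0.7304 m/s

u* ≈ 0.730 m/s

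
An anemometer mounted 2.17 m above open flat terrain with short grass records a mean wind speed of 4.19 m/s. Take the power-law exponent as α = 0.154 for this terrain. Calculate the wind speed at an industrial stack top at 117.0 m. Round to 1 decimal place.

7.7 m/s

Power-law profile: V₂ = V₁ · (z₂/z₁)^α
V₂ = 4.19 × (117.0/2.17)^0.154 = 4.19 × (53.9171)^0.154
    = 4.19 × 1.8479 = 7.7428 m/s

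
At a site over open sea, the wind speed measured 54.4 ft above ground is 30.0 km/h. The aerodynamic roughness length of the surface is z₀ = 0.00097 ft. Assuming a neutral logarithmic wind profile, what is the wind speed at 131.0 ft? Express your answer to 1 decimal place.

32.4 km/h

Log law: V(z) ∝ ln(z/z₀), so V₂/V₁ = ln(z₂/z₀) / ln(z₁/z₀).
ln(131.0/0.00097) = 11.8134, ln(54.4/0.00097) = 10.9346
V₂ = 30.0 × 11.8134/10.9346 = 30.0 × 1.0804 = 32.4112 km/h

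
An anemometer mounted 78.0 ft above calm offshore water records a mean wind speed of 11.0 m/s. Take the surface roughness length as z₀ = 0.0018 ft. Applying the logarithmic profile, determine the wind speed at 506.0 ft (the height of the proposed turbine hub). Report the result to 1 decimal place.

Log law: V(z) ∝ ln(z/z₀), so V₂/V₁ = ln(z₂/z₀) / ln(z₁/z₀).
ln(506.0/0.0018) = 12.5465, ln(78.0/0.0018) = 10.6767
V₂ = 11.0 × 12.5465/10.6767 = 11.0 × 1.1751 = 12.9265 m/s

12.9 m/s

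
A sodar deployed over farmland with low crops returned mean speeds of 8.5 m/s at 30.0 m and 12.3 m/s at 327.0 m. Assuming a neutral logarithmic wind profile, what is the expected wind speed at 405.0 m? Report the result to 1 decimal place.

Log law: V ∝ ln(z/z₀). From the pair, with r = V₁/V₂ = 0.69106,
ln z₀ = (ln z₁ − r·ln z₂)/(1 − r) = (3.4012 − 0.69106×5.7900)/0.30894 = -1.9421 → z₀ = 0.1434 m
V₃ = V₁ · ln(z₃/z₀)/ln(z₁/z₀) = 8.5 × 7.9460/5.3433 = 12.6403 m/s

12.6 m/s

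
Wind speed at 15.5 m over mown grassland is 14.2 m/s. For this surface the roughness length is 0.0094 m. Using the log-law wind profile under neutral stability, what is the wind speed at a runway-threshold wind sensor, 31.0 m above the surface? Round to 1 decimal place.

Log law: V(z) ∝ ln(z/z₀), so V₂/V₁ = ln(z₂/z₀) / ln(z₁/z₀).
ln(31.0/0.0094) = 8.1010, ln(15.5/0.0094) = 7.4079
V₂ = 14.2 × 8.1010/7.4079 = 14.2 × 1.0936 = 15.5287 m/s

15.5 m/s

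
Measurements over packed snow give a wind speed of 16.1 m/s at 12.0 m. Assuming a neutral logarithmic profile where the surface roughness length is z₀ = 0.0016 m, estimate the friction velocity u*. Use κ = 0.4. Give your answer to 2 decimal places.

u* ≈ 0.72 m/s

Log law: V(z) = (u*/κ) · ln(z/z₀) ⇒ u* = κ · V / ln(z/z₀)
u* = 0.4 × 16.1 / ln(12.0/0.0016) = 0.4 × 16.1 / 8.9227
   = 6.4400 / 8.9227 = 0.7218 m/s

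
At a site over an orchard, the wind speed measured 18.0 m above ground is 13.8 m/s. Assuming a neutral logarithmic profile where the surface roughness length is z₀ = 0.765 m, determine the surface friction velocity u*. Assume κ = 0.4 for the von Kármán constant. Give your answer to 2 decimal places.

u* ≈ 1.75 m/s

Log law: V(z) = (u*/κ) · ln(z/z₀) ⇒ u* = κ · V / ln(z/z₀)
u* = 0.4 × 13.8 / ln(18.0/0.765) = 0.4 × 13.8 / 3.1583
   = 5.5200 / 3.1583 = 1.7478 m/s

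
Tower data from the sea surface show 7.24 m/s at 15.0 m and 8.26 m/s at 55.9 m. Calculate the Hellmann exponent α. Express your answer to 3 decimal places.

Power law: V₂/V₁ = (z₂/z₁)^α ⇒ α = ln(V₂/V₁) / ln(z₂/z₁)
α = ln(8.26/7.24) / ln(55.9/15.0) = ln(1.1409) / ln(3.7267)
  = 0.13180 / 1.31551 = 0.10019

α ≈ 0.100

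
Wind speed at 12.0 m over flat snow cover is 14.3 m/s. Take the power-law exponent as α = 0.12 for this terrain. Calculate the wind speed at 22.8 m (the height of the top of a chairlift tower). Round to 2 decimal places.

Power-law profile: V₂ = V₁ · (z₂/z₁)^α
V₂ = 14.3 × (22.8/12.0)^0.12 = 14.3 × (1.9000)^0.12
    = 14.3 × 1.0801 = 15.4449 m/s

15.44 m/s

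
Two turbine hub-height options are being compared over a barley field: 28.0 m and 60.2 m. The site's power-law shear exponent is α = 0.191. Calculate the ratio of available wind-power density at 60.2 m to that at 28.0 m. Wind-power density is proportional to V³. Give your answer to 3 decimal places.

1.551

Speed ratio: V_B/V_A = (z_B/z_A)^α = (60.2/28.0)^0.191 = (2.1500)^0.191 = 1.15743
Power-density ratio: P_B/P_A = (V_B/V_A)³ = (1.15743)³ = 1.55056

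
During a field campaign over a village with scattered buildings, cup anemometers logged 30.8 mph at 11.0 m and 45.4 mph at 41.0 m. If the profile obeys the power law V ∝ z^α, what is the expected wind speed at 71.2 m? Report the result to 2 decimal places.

53.42 mph

First find α: α = ln(V₂/V₁)/ln(z₂/z₁) = ln(45.4/30.8)/ln(41.0/11.0) = 0.38800/1.31568 = 0.2949
Extrapolate from 41.0 m to 71.2 m: V₃ = 45.4 × (71.2/41.0)^0.2949 = 45.4 × 1.1768 = 53.4248 mph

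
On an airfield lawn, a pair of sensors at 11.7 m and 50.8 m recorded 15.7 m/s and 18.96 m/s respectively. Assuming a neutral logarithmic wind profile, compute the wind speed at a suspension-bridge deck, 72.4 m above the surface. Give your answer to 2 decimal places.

19.75 m/s

Log law: V ∝ ln(z/z₀). From the pair, with r = V₁/V₂ = 0.82806,
ln z₀ = (ln z₁ − r·ln z₂)/(1 − r) = (2.4596 − 0.82806×3.9279)/0.17194 = -4.6117 → z₀ = 0.009935 m
V₃ = V₁ · ln(z₃/z₀)/ln(z₁/z₀) = 15.7 × 8.8939/7.0713 = 19.7467 m/s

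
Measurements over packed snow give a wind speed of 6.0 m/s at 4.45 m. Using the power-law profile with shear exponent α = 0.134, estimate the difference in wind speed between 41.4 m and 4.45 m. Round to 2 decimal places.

2.09 m/s

Power law: V₂ = V₁ · (z₂/z₁)^α = 6.0 × (9.3034)^0.134 = 8.0900 m/s
ΔV = 8.0900 − 6.0 = 2.0900 m/s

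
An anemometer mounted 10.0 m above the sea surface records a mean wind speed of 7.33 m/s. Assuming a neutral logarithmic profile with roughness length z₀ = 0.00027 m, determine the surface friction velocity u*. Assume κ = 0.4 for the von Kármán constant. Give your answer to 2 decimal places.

Log law: V(z) = (u*/κ) · ln(z/z₀) ⇒ u* = κ · V / ln(z/z₀)
u* = 0.4 × 7.33 / ln(10.0/0.00027) = 0.4 × 7.33 / 10.5197
   = 2.9320 / 10.5197 = 0.2787 m/s

u* ≈ 0.28 m/s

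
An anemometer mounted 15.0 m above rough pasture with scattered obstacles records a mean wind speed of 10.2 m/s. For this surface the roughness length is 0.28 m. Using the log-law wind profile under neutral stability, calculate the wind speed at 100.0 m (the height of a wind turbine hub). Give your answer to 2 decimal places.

Log law: V(z) ∝ ln(z/z₀), so V₂/V₁ = ln(z₂/z₀) / ln(z₁/z₀).
ln(100.0/0.28) = 5.8781, ln(15.0/0.28) = 3.9810
V₂ = 10.2 × 5.8781/3.9810 = 10.2 × 1.4765 = 15.0607 m/s

15.06 m/s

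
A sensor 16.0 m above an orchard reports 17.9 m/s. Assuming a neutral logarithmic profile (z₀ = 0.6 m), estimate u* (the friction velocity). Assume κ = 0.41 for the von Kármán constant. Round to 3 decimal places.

Log law: V(z) = (u*/κ) · ln(z/z₀) ⇒ u* = κ · V / ln(z/z₀)
u* = 0.41 × 17.9 / ln(16.0/0.6) = 0.41 × 17.9 / 3.2834
   = 7.3390 / 3.2834 = 2.2352 m/s

u* ≈ 2.235 m/s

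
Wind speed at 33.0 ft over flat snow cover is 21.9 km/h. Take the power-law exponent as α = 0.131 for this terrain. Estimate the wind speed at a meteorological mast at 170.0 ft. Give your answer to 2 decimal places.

27.15 km/h

Power-law profile: V₂ = V₁ · (z₂/z₁)^α
V₂ = 21.9 × (170.0/33.0)^0.131 = 21.9 × (5.1515)^0.131
    = 21.9 × 1.2395 = 27.1461 km/h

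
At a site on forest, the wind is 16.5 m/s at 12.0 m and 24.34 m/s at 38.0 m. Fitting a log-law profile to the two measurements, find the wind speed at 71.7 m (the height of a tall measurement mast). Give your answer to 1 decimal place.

28.7 m/s

Log law: V ∝ ln(z/z₀). From the pair, with r = V₁/V₂ = 0.67790,
ln z₀ = (ln z₁ − r·ln z₂)/(1 − r) = (2.4849 − 0.67790×3.6376)/0.32210 = 0.0590 → z₀ = 1.061 m
V₃ = V₁ · ln(z₃/z₀)/ln(z₁/z₀) = 16.5 × 4.2135/2.4259 = 28.6583 m/s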